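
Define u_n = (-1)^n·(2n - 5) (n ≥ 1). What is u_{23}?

(-1)^23 = -1; 2n - 5 at n=23 is 41; so u_{23} = -41.

-41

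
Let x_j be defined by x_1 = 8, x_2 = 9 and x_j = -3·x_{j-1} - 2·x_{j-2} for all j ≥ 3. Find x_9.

Compute successive terms:
x_3 = -43, x_4 = 111, x_5 = -247, x_6 = 519, x_7 = -1063, x_8 = 2151, x_9 = -4327.
(Characteristic roots are -1 and -2.)

-4327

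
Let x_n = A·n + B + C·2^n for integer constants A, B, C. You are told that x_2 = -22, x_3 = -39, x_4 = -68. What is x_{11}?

-6199

At n = 2, 3, 4: 2A + B + 4C = -22; 3A + B + 8C = -39; 4A + B + 16C = -68.
Subtracting the first from the second: A + 4C = -17.
Subtracting the second from the third: A + 8C = -29.
Solving: C = -3, A = -5, then B = 0.
Therefore x_{11} = -55 + 0 + (-3)·2048 = -6199.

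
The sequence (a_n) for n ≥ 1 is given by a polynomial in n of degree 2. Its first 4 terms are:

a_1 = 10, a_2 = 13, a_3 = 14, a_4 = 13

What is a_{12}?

1st diffs: 3, 1, -1.
2nd diffs: -2, -2 (constant).
Newton forward-difference form: a_n = 10 + 3·C(n-1,1) + (-2)·C(n-1,2).
At n = 12: n-1 = 11, so a_{12} = 10 + 33 - 110 = -67.

-67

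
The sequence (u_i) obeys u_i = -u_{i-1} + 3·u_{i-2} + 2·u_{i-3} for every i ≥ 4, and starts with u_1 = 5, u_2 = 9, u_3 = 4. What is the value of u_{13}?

Compute successive terms:
u_4 = 33  u_5 = -3  u_6 = 110  u_7 = -53  u_8 = 377  u_9 = -316  u_{10} = 1341  u_{11} = -1535  u_{12} = 4926  u_{13} = -6849.

-6849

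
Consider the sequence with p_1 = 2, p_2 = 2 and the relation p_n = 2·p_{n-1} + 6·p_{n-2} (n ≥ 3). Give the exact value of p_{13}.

5514112

Step forward from the initial values:
p_3 = 16;  p_4 = 44;  p_5 = 184;  …;  p_{10} = 113696;  p_{11} = 414976;  p_{12} = 1512128;  p_{13} = 5514112.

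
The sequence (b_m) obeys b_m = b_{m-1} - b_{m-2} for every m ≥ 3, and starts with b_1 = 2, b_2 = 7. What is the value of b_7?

b_3 = 5;  b_4 = -2;  b_5 = -7;  b_6 = -5;  b_7 = 2.

2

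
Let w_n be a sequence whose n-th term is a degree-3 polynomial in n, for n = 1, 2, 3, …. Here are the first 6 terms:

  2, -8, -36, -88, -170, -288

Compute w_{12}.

1st diffs: -10, -28, -52, -82, -118.
2nd diffs: -18, -24, -30, -36.
3rd diffs: -6, -6, -6 (constant).
Newton forward-difference form: w_n = 2 + (-10)·C(n-1,1) + (-18)·C(n-1,2) + (-6)·C(n-1,3).
At n = 12: n-1 = 11, so w_{12} = 2 - 110 - 990 - 990 = -2088.

-2088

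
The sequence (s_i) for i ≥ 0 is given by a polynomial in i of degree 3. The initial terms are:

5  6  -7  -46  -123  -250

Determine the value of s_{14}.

-5623

1st diffs: 1, -13, -39, -77, -127.
2nd diffs: -14, -26, -38, -50.
3rd diffs: -12, -12, -12 (constant).
Newton forward-difference form: s_i = 5 + 1·C(i,1) + (-14)·C(i,2) + (-12)·C(i,3).
At i = 14: i = 14, so s_{14} = 5 + 14 - 1274 - 4368 = -5623.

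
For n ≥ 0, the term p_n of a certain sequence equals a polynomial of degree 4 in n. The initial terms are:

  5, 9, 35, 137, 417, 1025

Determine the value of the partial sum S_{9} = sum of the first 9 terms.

1st diffs: 4, 26, 102, 280, 608.
2nd diffs: 22, 76, 178, 328.
3rd diffs: 54, 102, 150.
4th diffs: 48, 48 (constant).
Newton forward-difference form: p_n = 5 + 4·C(n,1) + 22·C(n,2) + 54·C(n,3) + 48·C(n,4).
Continuing: 2159, 4065, 7037.
Summing n = 0..8 (9 terms) gives 14889.

14889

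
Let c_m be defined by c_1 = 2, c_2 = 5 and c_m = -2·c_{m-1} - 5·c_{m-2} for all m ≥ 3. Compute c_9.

c_3 = -20  c_4 = 15  c_5 = 70  c_6 = -215  c_7 = 80  c_8 = 915  c_9 = -2230.

-2230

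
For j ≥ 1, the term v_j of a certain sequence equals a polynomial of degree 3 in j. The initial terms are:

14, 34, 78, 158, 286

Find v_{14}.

1st diffs: 20, 44, 80, 128.
2nd diffs: 24, 36, 48.
3rd diffs: 12, 12 (constant).
So v_j = 2j^3 + 6j + 6.
Evaluating at j = 14 gives v_{14} = 5578.

5578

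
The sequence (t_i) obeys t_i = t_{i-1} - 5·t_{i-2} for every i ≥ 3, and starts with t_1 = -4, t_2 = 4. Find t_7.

t_3 = 24;  t_4 = 4;  t_5 = -116;  t_6 = -136;  t_7 = 444.

444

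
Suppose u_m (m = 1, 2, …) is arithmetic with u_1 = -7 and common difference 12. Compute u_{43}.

497

u_m = -7 + (m - 1)·12.
u_{43} = -7 + 42·12 = 497.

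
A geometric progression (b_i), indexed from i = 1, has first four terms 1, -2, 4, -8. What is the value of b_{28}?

-134217728

Common ratio r = -2.
b_i = 1·(-2)^(i-1).
b_{28} = 1·(-2)^27 = -134217728.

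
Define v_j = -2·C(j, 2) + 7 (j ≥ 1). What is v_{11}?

-103

C(11, 2) = 55, so v_{11} = -103.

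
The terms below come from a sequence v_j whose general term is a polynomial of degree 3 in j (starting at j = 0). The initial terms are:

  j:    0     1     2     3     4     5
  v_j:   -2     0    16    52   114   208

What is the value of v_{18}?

1st diffs: 2, 16, 36, 62, 94.
2nd diffs: 14, 20, 26, 32.
3rd diffs: 6, 6, 6 (constant).
So v_j = j^3 + 4j^2 - 3j - 2.
Evaluating at j = 18 gives v_{18} = 7072.

7072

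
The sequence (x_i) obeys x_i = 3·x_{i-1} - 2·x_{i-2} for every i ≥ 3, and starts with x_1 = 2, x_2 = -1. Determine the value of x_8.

-379

Step forward from the initial values:
x_3 = -7; x_4 = -19; x_5 = -43; x_6 = -91; x_7 = -187; x_8 = -379.
(Characteristic roots are 2 and 1.)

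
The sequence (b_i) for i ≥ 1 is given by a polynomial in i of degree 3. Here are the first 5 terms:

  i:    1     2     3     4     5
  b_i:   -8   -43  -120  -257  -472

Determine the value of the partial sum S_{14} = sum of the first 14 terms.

-36603

1st diffs: -35, -77, -137, -215.
2nd diffs: -42, -60, -78.
3rd diffs: -18, -18 (constant).
Newton forward-difference form: b_i = -8 + (-35)·C(i-1,1) + (-42)·C(i-1,2) + (-18)·C(i-1,3).
Continuing: …, -783, -1208, -1765, -2472, …, b_{14} = -8887.
Summing i = 1..14 (14 terms) gives -36603.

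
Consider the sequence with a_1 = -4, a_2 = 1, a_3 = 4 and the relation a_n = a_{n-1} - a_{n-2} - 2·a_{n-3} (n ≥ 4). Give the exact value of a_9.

Iterate the recurrence:
a_4 = 11; a_5 = 5; a_6 = -14; a_7 = -41; a_8 = -37; a_9 = 32.

32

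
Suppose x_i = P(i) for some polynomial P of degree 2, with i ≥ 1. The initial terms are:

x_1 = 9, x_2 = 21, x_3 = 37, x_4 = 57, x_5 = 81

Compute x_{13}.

1st diffs: 12, 16, 20, 24.
2nd diffs: 4, 4, 4 (constant).
So x_i = 2i^2 + 6i + 1.
Evaluating at i = 13 gives x_{13} = 417.

417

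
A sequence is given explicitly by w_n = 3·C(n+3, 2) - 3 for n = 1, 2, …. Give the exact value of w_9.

195

C(12, 2) = 66, so w_9 = 195.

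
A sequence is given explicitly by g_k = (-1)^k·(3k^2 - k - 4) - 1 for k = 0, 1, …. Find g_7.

(-1)^7 = -1; 3k^2 - k - 4 at k=7 is 136; so g_7 = -137.

-137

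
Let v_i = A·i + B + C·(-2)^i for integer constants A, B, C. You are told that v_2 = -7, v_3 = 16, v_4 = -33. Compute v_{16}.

-131085

Plug in i = 2, 3, 4: 2A + B + 4C = -7; 3A + B - 8C = 16; 4A + B + 16C = -33.
Subtracting the first from the second: A - 12C = 23.
Subtracting the second from the third: A + 24C = -49.
Solving: C = -2, A = -1, then B = 3.
Therefore v_{16} = -16 + 3 + (-2)·65536 = -131085.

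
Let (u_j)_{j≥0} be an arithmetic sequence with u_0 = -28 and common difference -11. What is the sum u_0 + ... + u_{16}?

-1972

u_j = -28 + (j - 0)·(-11).
u_{16} = -204; S = 17·(-28 + (-204))/2 = -1972.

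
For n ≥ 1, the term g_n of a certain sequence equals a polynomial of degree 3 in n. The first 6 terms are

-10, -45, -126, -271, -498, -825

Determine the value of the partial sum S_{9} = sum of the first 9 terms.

1st diffs: -35, -81, -145, -227, -327.
2nd diffs: -46, -64, -82, -100.
3rd diffs: -18, -18, -18 (constant).
So g_n = -3n^3 - 5n^2 + n - 3.
Continuing: -1270, -1851, -2586.
Summing n = 1..9 (9 terms) gives -7482.

-7482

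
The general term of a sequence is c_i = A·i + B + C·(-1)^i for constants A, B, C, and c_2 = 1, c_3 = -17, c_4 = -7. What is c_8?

-23

Plug in i = 2, 3, 4: 2A + B + C = 1; 3A + B - C = -17; 4A + B + C = -7.
Subtracting the first from the second: A - 2C = -18.
Subtracting the second from the third: A + 2C = 10.
Solving: C = 7, A = -4, then B = 2.
So c_i = -4·i + 2 + 7·(-1)^i; at i=8 this is -23.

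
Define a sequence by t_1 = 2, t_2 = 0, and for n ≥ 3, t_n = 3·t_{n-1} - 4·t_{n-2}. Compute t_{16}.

63336

Iterate the recurrence:
t_3 = -8;  t_4 = -24;  t_5 = -40;  …;  t_{13} = -12328;  t_{14} = -16920;  t_{15} = -1448;  t_{16} = 63336.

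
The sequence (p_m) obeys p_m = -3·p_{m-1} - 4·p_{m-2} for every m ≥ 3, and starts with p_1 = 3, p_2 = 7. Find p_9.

1743

Applying the relation repeatedly:
p_3 = -33  p_4 = 71  p_5 = -81  p_6 = -41  p_7 = 447  p_8 = -1177  p_9 = 1743.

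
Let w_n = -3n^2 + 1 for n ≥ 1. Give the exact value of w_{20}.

w_{20} = -3·20^2 + 1 = -1199.

-1199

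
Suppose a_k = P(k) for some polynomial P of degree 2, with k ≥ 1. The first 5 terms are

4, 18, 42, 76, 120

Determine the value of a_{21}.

1st diffs: 14, 24, 34, 44.
2nd diffs: 10, 10, 10 (constant).
So a_k = 5k^2 - k.
Evaluating at k = 21 gives a_{21} = 2184.

2184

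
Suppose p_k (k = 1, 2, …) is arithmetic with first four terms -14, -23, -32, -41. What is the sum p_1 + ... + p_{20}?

Common difference d = -9.
p_k = -14 + (k - 1)·(-9).
p_{20} = -185; S = 20·(-14 + (-185))/2 = -1990.

-1990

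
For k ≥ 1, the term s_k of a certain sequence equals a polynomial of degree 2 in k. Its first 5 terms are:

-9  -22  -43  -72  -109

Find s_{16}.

1st diffs: -13, -21, -29, -37.
2nd diffs: -8, -8, -8 (constant).
So s_k = -4k^2 - k - 4.
Evaluating at k = 16 gives s_{16} = -1044.

-1044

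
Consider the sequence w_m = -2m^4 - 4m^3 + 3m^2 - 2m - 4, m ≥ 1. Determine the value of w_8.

-10068

w_8 = -2·8^4 - 4·8^3 + 3·8^2 - 2·8 - 4 = -10068.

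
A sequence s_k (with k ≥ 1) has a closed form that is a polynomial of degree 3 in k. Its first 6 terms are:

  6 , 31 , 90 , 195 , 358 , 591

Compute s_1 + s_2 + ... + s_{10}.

1st diffs: 25, 59, 105, 163, 233.
2nd diffs: 34, 46, 58, 70.
3rd diffs: 12, 12, 12 (constant).
So s_k = 2k^3 + 5k^2 - 4k + 3.
Continuing: 906, 1315, 1830, 2463.
Summing k = 1..10 (10 terms) gives 7785.

7785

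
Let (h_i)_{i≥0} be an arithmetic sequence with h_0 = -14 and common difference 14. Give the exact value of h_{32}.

h_i = -14 + (i - 0)·14.
h_{32} = -14 + 32·14 = 434.

434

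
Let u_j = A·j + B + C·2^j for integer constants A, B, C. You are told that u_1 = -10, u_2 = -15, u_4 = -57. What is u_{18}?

-1048527

Write the equations: A + B + 2C = -10; 2A + B + 4C = -15; 4A + B + 16C = -57.
Subtracting the first from the second: A + 2C = -5.
Subtracting the second from the third: 2A + 12C = -42.
Solving: C = -4, A = 3, then B = -5.
Hence u_{18} = 3·18 + (-5) + (-4)·262144 = -1048527.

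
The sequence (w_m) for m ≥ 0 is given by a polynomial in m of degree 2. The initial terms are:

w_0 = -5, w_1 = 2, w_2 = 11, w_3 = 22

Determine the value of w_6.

67

1st diffs: 7, 9, 11.
2nd diffs: 2, 2 (constant).
Newton forward-difference form: w_m = -5 + 7·C(m,1) + 2·C(m,2).
At m = 6: m = 6, so w_6 = -5 + 42 + 30 = 67.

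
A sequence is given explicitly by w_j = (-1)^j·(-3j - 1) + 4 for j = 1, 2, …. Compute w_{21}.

68

(-1)^21 = -1; -3j - 1 at j=21 is -64; so w_{21} = 68.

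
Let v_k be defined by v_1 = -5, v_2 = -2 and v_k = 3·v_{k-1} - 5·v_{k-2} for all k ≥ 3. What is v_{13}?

35131

Compute successive terms:
v_3 = 19  v_4 = 67  v_5 = 106  …  v_{10} = 2083  v_{11} = 16594  v_{12} = 39367  v_{13} = 35131.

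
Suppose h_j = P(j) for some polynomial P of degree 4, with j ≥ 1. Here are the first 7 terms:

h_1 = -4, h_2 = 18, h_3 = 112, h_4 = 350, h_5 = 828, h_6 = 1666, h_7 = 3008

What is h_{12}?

23998

1st diffs: 22, 94, 238, 478, 838, 1342.
2nd diffs: 72, 144, 240, 360, 504.
3rd diffs: 72, 96, 120, 144.
4th diffs: 24, 24, 24 (constant).
So h_j = j^4 + 2j^3 - j^2 - 4j - 2.
Evaluating at j = 12 gives h_{12} = 23998.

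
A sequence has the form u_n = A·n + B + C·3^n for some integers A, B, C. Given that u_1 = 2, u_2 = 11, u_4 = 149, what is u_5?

470

The three given values yield: A + B + 3C = 2; 2A + B + 9C = 11; 4A + B + 81C = 149.
Subtracting the first from the second: A + 6C = 9.
Subtracting the second from the third: 2A + 72C = 138.
Solving: C = 2, A = -3, then B = -1.
So u_n = -3·n + (-1) + 2·3^n; at n=5 this is 470.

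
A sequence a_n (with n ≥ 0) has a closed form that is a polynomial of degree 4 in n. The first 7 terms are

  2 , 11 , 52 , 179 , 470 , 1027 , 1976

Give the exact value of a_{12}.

1st diffs: 9, 41, 127, 291, 557, 949.
2nd diffs: 32, 86, 164, 266, 392.
3rd diffs: 54, 78, 102, 126.
4th diffs: 24, 24, 24 (constant).
Newton forward-difference form: a_n = 2 + 9·C(n,1) + 32·C(n,2) + 54·C(n,3) + 24·C(n,4).
At n = 12: n = 12, so a_{12} = 2 + 108 + 2112 + 11880 + 11880 = 25982.

25982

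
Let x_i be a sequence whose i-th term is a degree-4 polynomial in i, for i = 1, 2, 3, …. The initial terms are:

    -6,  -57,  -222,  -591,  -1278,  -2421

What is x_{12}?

1st diffs: -51, -165, -369, -687, -1143.
2nd diffs: -114, -204, -318, -456.
3rd diffs: -90, -114, -138.
4th diffs: -24, -24 (constant).
Newton forward-difference form: x_i = -6 + (-51)·C(i-1,1) + (-114)·C(i-1,2) + (-90)·C(i-1,3) + (-24)·C(i-1,4).
At i = 12: i-1 = 11, so x_{12} = -6 - 561 - 6270 - 14850 - 7920 = -29607.

-29607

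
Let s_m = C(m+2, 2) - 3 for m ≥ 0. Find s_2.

3

C(4, 2) = 6, so s_2 = 3.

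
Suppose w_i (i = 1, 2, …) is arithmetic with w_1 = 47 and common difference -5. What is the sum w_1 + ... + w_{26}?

w_i = 47 + (i - 1)·(-5).
w_{26} = -78; S = 26·(47 + (-78))/2 = -403.

-403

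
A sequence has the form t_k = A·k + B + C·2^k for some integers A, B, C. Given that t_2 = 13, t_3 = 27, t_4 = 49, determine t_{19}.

Write the equations: 2A + B + 4C = 13; 3A + B + 8C = 27; 4A + B + 16C = 49.
Subtracting the first from the second: A + 4C = 14.
Subtracting the second from the third: A + 8C = 22.
Solving: C = 2, A = 6, then B = -7.
So t_k = 6·k + (-7) + 2·2^k; at k=19 this is 1048683.

1048683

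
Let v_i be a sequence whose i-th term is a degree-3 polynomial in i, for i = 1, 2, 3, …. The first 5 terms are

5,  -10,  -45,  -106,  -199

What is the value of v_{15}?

1st diffs: -15, -35, -61, -93.
2nd diffs: -20, -26, -32.
3rd diffs: -6, -6 (constant).
Newton forward-difference form: v_i = 5 + (-15)·C(i-1,1) + (-20)·C(i-1,2) + (-6)·C(i-1,3).
At i = 15: i-1 = 14, so v_{15} = 5 - 210 - 1820 - 2184 = -4209.

-4209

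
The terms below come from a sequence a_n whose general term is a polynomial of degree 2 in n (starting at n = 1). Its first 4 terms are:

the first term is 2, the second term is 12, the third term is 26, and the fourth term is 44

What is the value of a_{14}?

1st diffs: 10, 14, 18.
2nd diffs: 4, 4 (constant).
Newton forward-difference form: a_n = 2 + 10·C(n-1,1) + 4·C(n-1,2).
At n = 14: n-1 = 13, so a_{14} = 2 + 130 + 312 = 444.

444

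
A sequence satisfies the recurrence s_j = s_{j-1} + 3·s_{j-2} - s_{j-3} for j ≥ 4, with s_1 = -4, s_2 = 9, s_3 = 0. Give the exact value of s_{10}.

Applying the relation repeatedly:
s_4 = 31;  s_5 = 22;  s_6 = 115;  s_7 = 150;  s_8 = 473;  s_9 = 808;  s_{10} = 2077.

2077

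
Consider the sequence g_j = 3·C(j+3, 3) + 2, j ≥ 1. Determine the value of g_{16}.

2909

C(19, 3) = 969, so g_{16} = 2909.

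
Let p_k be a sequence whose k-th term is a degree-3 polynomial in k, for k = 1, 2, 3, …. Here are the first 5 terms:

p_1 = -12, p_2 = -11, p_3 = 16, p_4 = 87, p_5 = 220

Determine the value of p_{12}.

1st diffs: 1, 27, 71, 133.
2nd diffs: 26, 44, 62.
3rd diffs: 18, 18 (constant).
So p_k = 3k^3 - 5k^2 - 5k - 5.
Evaluating at k = 12 gives p_{12} = 4399.

4399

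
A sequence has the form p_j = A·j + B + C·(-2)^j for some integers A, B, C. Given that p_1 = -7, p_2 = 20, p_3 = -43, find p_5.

Plug in j = 1, 2, 3: A + B - 2C = -7; 2A + B + 4C = 20; 3A + B - 8C = -43.
Subtracting the first from the second: A + 6C = 27.
Subtracting the second from the third: A - 12C = -63.
Solving: C = 5, A = -3, then B = 6.
Therefore p_5 = -15 + 6 + 5·(-32) = -169.

-169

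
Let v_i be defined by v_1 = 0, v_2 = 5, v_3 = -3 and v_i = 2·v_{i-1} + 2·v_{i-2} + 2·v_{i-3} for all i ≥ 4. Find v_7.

v_4 = 4; v_5 = 12; v_6 = 26; v_7 = 84.

84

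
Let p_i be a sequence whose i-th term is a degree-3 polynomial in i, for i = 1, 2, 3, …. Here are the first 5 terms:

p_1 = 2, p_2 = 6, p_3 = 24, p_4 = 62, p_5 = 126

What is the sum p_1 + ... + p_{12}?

1st diffs: 4, 18, 38, 64.
2nd diffs: 14, 20, 26.
3rd diffs: 6, 6 (constant).
So p_i = i^3 + i^2 - 6i + 6.
Continuing: …, 222, 356, 534, 762, …, p_{12} = 1806.
Summing i = 1..12 (12 terms) gives 6338.

6338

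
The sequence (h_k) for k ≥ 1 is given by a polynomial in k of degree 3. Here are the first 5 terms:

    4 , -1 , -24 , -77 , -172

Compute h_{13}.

-3884

1st diffs: -5, -23, -53, -95.
2nd diffs: -18, -30, -42.
3rd diffs: -12, -12 (constant).
Newton forward-difference form: h_k = 4 + (-5)·C(k-1,1) + (-18)·C(k-1,2) + (-12)·C(k-1,3).
At k = 13: k-1 = 12, so h_{13} = 4 - 60 - 1188 - 2640 = -3884.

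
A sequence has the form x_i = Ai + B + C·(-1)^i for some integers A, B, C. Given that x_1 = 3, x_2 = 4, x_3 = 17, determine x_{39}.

269

At i = 1, 2, 3: A + B - C = 3; 2A + B + C = 4; 3A + B - C = 17.
Subtracting the first from the second: A + 2C = 1.
Subtracting the second from the third: A - 2C = 13.
Solving: C = -3, A = 7, then B = -7.
So x_i = 7·i + (-7) + (-3)·(-1)^i; at i=39 this is 269.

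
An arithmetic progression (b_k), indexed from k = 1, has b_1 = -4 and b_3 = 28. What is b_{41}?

Common difference d = (28 - (-4)) / (3 - 1) = 16.
b_k = -4 + (k - 1)·16.
b_{41} = -4 + 40·16 = 636.

636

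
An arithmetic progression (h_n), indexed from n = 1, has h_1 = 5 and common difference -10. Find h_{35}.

h_n = 5 + (n - 1)·(-10).
h_{35} = 5 + 34·(-10) = -335.

-335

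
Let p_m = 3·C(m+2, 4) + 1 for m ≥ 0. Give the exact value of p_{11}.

C(13, 4) = 715, so p_{11} = 2146.

2146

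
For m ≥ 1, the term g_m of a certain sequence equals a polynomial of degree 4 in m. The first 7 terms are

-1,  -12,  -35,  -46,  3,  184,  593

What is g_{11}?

7269

1st diffs: -11, -23, -11, 49, 181, 409.
2nd diffs: -12, 12, 60, 132, 228.
3rd diffs: 24, 48, 72, 96.
4th diffs: 24, 24, 24 (constant).
So g_m = m^4 - 6m^3 + 5m^2 + m - 2.
Evaluating at m = 11 gives g_{11} = 7269.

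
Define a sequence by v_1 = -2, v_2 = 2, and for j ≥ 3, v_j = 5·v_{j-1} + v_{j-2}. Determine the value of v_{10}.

v_3 = 8;  v_4 = 42;  v_5 = 218;  v_6 = 1132;  v_7 = 5878;  v_8 = 30522;  v_9 = 158488;  v_{10} = 822962.

822962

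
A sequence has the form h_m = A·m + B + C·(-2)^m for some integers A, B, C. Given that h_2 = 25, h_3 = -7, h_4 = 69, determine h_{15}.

Write the equations: 2A + B + 4C = 25; 3A + B - 8C = -7; 4A + B + 16C = 69.
Subtracting the first from the second: A - 12C = -32.
Subtracting the second from the third: A + 24C = 76.
Solving: C = 3, A = 4, then B = 5.
Hence h_{15} = 4·15 + 5 + 3·(-32768) = -98239.

-98239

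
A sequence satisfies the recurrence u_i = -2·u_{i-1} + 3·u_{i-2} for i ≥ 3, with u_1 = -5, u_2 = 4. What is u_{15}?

-10761683

Compute successive terms:
u_3 = -23;  u_4 = 58;  u_5 = -185;  …;  u_{12} = 398578;  u_{13} = -1195745;  u_{14} = 3587224;  u_{15} = -10761683.
(Characteristic roots are 1 and -3.)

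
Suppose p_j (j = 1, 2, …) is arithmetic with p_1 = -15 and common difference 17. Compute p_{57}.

p_j = -15 + (j - 1)·17.
p_{57} = -15 + 56·17 = 937.

937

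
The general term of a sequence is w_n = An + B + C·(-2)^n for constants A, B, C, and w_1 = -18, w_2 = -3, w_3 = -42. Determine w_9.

-1572

The three given values yield: A + B - 2C = -18; 2A + B + 4C = -3; 3A + B - 8C = -42.
Subtracting the first from the second: A + 6C = 15.
Subtracting the second from the third: A - 12C = -39.
Solving: C = 3, A = -3, then B = -9.
Hence w_9 = -3·9 + (-9) + 3·(-512) = -1572.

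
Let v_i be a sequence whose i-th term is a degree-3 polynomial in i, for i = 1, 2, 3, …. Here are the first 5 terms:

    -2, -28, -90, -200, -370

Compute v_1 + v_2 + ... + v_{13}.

1st diffs: -26, -62, -110, -170.
2nd diffs: -36, -48, -60.
3rd diffs: -12, -12 (constant).
Newton forward-difference form: v_i = -2 + (-26)·C(i-1,1) + (-36)·C(i-1,2) + (-12)·C(i-1,3).
Continuing: …, -612, -938, -1360, -1890, …, v_{13} = -5330.
Summing i = 1..13 (13 terms) gives -20930.

-20930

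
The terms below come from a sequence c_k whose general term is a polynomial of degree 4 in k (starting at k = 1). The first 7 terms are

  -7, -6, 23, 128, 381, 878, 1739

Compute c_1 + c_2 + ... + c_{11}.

31526

1st diffs: 1, 29, 105, 253, 497, 861.
2nd diffs: 28, 76, 148, 244, 364.
3rd diffs: 48, 72, 96, 120.
4th diffs: 24, 24, 24 (constant).
Newton forward-difference form: c_k = -7 + 1·C(k-1,1) + 28·C(k-1,2) + 48·C(k-1,3) + 24·C(k-1,4).
Continuing: 3108, 5153, 8066, 12063.
Summing k = 1..11 (11 terms) gives 31526.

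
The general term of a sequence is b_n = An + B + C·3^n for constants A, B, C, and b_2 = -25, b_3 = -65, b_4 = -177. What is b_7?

Write the equations: 2A + B + 9C = -25; 3A + B + 27C = -65; 4A + B + 81C = -177.
Subtracting the first from the second: A + 18C = -40.
Subtracting the second from the third: A + 54C = -112.
Solving: C = -2, A = -4, then B = 1.
Hence b_7 = -4·7 + 1 + (-2)·2187 = -4401.

-4401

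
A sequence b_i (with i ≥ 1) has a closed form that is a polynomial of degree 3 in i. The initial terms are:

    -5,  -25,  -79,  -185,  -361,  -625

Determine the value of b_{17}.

-14485

1st diffs: -20, -54, -106, -176, -264.
2nd diffs: -34, -52, -70, -88.
3rd diffs: -18, -18, -18 (constant).
So b_i = -3i^3 + i^2 - 2i - 1.
Evaluating at i = 17 gives b_{17} = -14485.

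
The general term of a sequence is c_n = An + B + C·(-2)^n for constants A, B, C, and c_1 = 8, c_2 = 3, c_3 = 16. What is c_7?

140

At n = 1, 2, 3: A + B - 2C = 8; 2A + B + 4C = 3; 3A + B - 8C = 16.
Subtracting the first from the second: A + 6C = -5.
Subtracting the second from the third: A - 12C = 13.
Solving: C = -1, A = 1, then B = 5.
So c_n = 1·n + 5 + (-1)·(-2)^n; at n=7 this is 140.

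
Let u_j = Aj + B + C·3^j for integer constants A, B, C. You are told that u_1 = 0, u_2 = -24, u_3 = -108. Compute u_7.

At j = 1, 2, 3: A + B + 3C = 0; 2A + B + 9C = -24; 3A + B + 27C = -108.
Subtracting the first from the second: A + 6C = -24.
Subtracting the second from the third: A + 18C = -84.
Solving: C = -5, A = 6, then B = 9.
Hence u_7 = 6·7 + 9 + (-5)·2187 = -10884.

-10884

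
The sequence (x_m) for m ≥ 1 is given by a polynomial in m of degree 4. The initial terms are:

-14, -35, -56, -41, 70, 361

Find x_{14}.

27169

1st diffs: -21, -21, 15, 111, 291.
2nd diffs: 0, 36, 96, 180.
3rd diffs: 36, 60, 84.
4th diffs: 24, 24 (constant).
Newton forward-difference form: x_m = -14 + (-21)·C(m-1,1) + 36·C(m-1,3) + 24·C(m-1,4).
At m = 14: m-1 = 13, so x_{14} = -14 - 273 + 10296 + 17160 = 27169.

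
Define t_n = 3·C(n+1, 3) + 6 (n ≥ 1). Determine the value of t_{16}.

C(17, 3) = 680, so t_{16} = 2046.

2046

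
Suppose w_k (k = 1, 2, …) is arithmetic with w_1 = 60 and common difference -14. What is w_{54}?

-682

w_k = 60 + (k - 1)·(-14).
w_{54} = 60 + 53·(-14) = -682.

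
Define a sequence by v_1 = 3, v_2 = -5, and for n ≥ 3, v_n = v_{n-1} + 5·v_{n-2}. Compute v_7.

Iterate the recurrence:
v_3 = 10; v_4 = -15; v_5 = 35; v_6 = -40; v_7 = 135.

135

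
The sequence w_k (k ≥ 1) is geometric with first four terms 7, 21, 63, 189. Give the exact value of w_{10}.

137781

Common ratio r = 3.
w_k = 7·3^(k-1).
w_{10} = 7·3^9 = 137781.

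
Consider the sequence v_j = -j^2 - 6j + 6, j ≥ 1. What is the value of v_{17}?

-385

v_{17} = -1·17^2 - 6·17 + 6 = -385.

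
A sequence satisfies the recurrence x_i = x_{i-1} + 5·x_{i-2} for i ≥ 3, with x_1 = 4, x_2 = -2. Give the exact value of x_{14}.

698158

Iterate the recurrence:
x_3 = 18, x_4 = 8, x_5 = 98, …, x_{11} = 33338, x_{12} = 88578, x_{13} = 255268, x_{14} = 698158.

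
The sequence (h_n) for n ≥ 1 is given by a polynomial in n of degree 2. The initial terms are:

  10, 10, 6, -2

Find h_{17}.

1st diffs: 0, -4, -8.
2nd diffs: -4, -4 (constant).
So h_n = -2n^2 + 6n + 6.
Evaluating at n = 17 gives h_{17} = -470.

-470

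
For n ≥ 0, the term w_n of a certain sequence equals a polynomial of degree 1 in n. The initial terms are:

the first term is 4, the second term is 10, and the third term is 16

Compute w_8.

52

1st diffs: 6, 6 (constant).
So w_n = 6n + 4.
Evaluating at n = 8 gives w_8 = 52.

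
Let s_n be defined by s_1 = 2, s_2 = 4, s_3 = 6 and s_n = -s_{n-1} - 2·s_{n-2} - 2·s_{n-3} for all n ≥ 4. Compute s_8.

Compute successive terms:
s_4 = -18  s_5 = -2  s_6 = 26  s_7 = 14  s_8 = -62.

-62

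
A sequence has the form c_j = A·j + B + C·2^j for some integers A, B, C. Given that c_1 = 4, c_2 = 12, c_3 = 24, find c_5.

At j = 1, 2, 3: A + B + 2C = 4; 2A + B + 4C = 12; 3A + B + 8C = 24.
Subtracting the first from the second: A + 2C = 8.
Subtracting the second from the third: A + 4C = 12.
Solving: C = 2, A = 4, then B = -4.
Therefore c_5 = 20 + (-4) + 2·32 = 80.

80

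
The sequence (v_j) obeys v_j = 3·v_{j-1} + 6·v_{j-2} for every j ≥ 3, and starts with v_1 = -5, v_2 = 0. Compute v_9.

-159570

v_3 = -30;  v_4 = -90;  v_5 = -450;  v_6 = -1890;  v_7 = -8370;  v_8 = -36450;  v_9 = -159570.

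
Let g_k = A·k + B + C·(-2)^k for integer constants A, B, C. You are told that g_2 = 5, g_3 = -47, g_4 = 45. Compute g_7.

Plug in k = 2, 3, 4: 2A + B + 4C = 5; 3A + B - 8C = -47; 4A + B + 16C = 45.
Subtracting the first from the second: A - 12C = -52.
Subtracting the second from the third: A + 24C = 92.
Solving: C = 4, A = -4, then B = -3.
So g_k = -4·k + (-3) + 4·(-2)^k; at k=7 this is -543.

-543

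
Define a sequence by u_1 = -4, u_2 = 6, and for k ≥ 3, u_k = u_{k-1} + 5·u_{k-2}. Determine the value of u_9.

-1334

Applying the relation repeatedly:
u_3 = -14  u_4 = 16  u_5 = -54  u_6 = 26  u_7 = -244  u_8 = -114  u_9 = -1334.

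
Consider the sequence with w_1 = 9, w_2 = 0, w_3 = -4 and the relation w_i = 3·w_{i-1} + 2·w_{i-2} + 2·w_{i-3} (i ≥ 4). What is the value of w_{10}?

w_4 = 6  w_5 = 10  w_6 = 34  w_7 = 134  w_8 = 490  w_9 = 1806  w_{10} = 6666.

6666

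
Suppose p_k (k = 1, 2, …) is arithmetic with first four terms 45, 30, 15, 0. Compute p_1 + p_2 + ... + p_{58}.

Common difference d = -15.
p_k = 45 + (k - 1)·(-15).
p_{58} = -810; S = 58·(45 + (-810))/2 = -22185.

-22185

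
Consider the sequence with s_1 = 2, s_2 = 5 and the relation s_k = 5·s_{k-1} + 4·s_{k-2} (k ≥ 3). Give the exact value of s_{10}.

6367145

s_3 = 33, s_4 = 185, s_5 = 1057, s_6 = 6025, s_7 = 34353, s_8 = 195865, s_9 = 1116737, s_{10} = 6367145.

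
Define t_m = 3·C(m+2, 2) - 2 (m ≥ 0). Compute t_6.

82

C(8, 2) = 28, so t_6 = 82.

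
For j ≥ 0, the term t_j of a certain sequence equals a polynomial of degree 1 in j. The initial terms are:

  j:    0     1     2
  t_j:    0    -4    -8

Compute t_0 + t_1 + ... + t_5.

1st diffs: -4, -4 (constant).
So t_j = -4j.
Continuing: -12, -16, -20.
Summing j = 0..5 (6 terms) gives -60.

-60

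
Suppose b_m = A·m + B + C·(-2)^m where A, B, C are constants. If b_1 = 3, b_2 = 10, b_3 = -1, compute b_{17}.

-131051

Write the equations: A + B - 2C = 3; 2A + B + 4C = 10; 3A + B - 8C = -1.
Subtracting the first from the second: A + 6C = 7.
Subtracting the second from the third: A - 12C = -11.
Solving: C = 1, A = 1, then B = 4.
Hence b_{17} = 1·17 + 4 + 1·(-131072) = -131051.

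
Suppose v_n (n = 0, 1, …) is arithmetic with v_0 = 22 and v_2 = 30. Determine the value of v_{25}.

Common difference d = (30 - 22) / (2 - 0) = 4.
v_n = 22 + (n - 0)·4.
v_{25} = 22 + 25·4 = 122.

122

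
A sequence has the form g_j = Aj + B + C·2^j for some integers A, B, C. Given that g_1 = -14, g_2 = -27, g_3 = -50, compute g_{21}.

-10485824

Write the equations: A + B + 2C = -14; 2A + B + 4C = -27; 3A + B + 8C = -50.
Subtracting the first from the second: A + 2C = -13.
Subtracting the second from the third: A + 4C = -23.
Solving: C = -5, A = -3, then B = -1.
Therefore g_{21} = -63 + (-1) + (-5)·2097152 = -10485824.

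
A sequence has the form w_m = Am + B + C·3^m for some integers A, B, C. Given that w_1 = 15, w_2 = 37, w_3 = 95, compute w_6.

2213

Write the equations: A + B + 3C = 15; 2A + B + 9C = 37; 3A + B + 27C = 95.
Subtracting the first from the second: A + 6C = 22.
Subtracting the second from the third: A + 18C = 58.
Solving: C = 3, A = 4, then B = 2.
So w_m = 4·m + 2 + 3·3^m; at m=6 this is 2213.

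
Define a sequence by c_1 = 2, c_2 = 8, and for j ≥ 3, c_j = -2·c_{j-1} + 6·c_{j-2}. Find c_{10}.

101504

Step forward from the initial values:
c_3 = -4;  c_4 = 56;  c_5 = -136;  c_6 = 608;  c_7 = -2032;  c_8 = 7712;  c_9 = -27616;  c_{10} = 101504.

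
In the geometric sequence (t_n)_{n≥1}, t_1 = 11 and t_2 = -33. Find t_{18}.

-1420541793

Common ratio r = -3.
t_n = 11·(-3)^(n-1).
t_{18} = 11·(-3)^17 = -1420541793.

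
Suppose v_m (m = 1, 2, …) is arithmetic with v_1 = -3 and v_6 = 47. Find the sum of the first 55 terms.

14685

Common difference d = (47 - (-3)) / (6 - 1) = 10.
v_m = -3 + (m - 1)·10.
v_{55} = 537; S = 55·(-3 + 537)/2 = 14685.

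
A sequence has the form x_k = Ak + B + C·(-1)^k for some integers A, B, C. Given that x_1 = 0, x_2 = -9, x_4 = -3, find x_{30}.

Write the equations: A + B - C = 0; 2A + B + C = -9; 4A + B + C = -3.
Subtracting the first from the second: A + 2C = -9.
Subtracting the second from the third: 2A = 6.
Solving: C = -6, A = 3, then B = -9.
Hence x_{30} = 3·30 + (-9) + (-6)·1 = 75.

75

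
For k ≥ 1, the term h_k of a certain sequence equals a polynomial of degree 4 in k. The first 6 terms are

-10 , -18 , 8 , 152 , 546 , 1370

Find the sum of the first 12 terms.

86428

1st diffs: -8, 26, 144, 394, 824.
2nd diffs: 34, 118, 250, 430.
3rd diffs: 84, 132, 180.
4th diffs: 48, 48 (constant).
Newton forward-difference form: h_k = -10 + (-8)·C(k-1,1) + 34·C(k-1,2) + 84·C(k-1,3) + 48·C(k-1,4).
Continuing: …, 2852, 5268, 8942, 14246, …, h_{12} = 31472.
Summing k = 1..12 (12 terms) gives 86428.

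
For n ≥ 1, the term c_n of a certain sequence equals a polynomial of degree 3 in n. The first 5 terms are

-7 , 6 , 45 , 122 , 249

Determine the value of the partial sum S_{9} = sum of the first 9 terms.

4101

1st diffs: 13, 39, 77, 127.
2nd diffs: 26, 38, 50.
3rd diffs: 12, 12 (constant).
So c_n = 2n^3 + n^2 - 4n - 6.
Continuing: 438, 701, 1050, 1497.
Summing n = 1..9 (9 terms) gives 4101.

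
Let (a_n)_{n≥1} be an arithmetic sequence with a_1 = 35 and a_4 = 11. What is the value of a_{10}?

-37

Common difference d = (11 - 35) / (4 - 1) = -8.
a_n = 35 + (n - 1)·(-8).
a_{10} = 35 + 9·(-8) = -37.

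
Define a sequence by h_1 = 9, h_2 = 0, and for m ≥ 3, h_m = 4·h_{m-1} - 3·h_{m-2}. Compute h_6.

-1080

Compute successive terms:
h_3 = -27;  h_4 = -108;  h_5 = -351;  h_6 = -1080.
(Characteristic roots are 3 and 1.)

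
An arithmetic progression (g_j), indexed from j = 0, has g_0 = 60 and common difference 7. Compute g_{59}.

473

g_j = 60 + (j - 0)·7.
g_{59} = 60 + 59·7 = 473.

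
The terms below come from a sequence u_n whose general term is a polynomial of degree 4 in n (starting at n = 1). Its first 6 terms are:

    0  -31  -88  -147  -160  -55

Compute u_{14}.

21593

1st diffs: -31, -57, -59, -13, 105.
2nd diffs: -26, -2, 46, 118.
3rd diffs: 24, 48, 72.
4th diffs: 24, 24 (constant).
So u_n = n^4 - 6n^3 - 2n^2 + 2n + 5.
Evaluating at n = 14 gives u_{14} = 21593.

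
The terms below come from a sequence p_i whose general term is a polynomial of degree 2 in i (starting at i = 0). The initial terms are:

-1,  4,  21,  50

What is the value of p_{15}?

1334

1st diffs: 5, 17, 29.
2nd diffs: 12, 12 (constant).
Newton forward-difference form: p_i = -1 + 5·C(i,1) + 12·C(i,2).
At i = 15: i = 15, so p_{15} = -1 + 75 + 1260 = 1334.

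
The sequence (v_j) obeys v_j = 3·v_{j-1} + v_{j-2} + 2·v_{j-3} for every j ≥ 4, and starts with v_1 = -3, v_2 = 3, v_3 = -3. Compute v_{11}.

Compute successive terms:
v_4 = -12  v_5 = -33  v_6 = -117  v_7 = -408  v_8 = -1407  v_9 = -4863  v_{10} = -16812  v_{11} = -58113.

-58113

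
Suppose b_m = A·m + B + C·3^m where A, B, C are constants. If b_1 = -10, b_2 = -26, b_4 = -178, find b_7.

-4402

The three given values yield: A + B + 3C = -10; 2A + B + 9C = -26; 4A + B + 81C = -178.
Subtracting the first from the second: A + 6C = -16.
Subtracting the second from the third: 2A + 72C = -152.
Solving: C = -2, A = -4, then B = 0.
Hence b_7 = -4·7 + 0 + (-2)·2187 = -4402.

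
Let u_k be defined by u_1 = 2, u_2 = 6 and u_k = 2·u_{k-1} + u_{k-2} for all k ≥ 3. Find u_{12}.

39202

Compute successive terms:
u_3 = 14;  u_4 = 34;  u_5 = 82;  u_6 = 198;  u_7 = 478;  u_8 = 1154;  u_9 = 2786;  u_{10} = 6726;  u_{11} = 16238;  u_{12} = 39202.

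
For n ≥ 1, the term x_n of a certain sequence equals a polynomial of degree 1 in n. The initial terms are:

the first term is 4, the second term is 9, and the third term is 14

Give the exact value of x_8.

1st diffs: 5, 5 (constant).
So x_n = 5n - 1.
Evaluating at n = 8 gives x_8 = 39.

39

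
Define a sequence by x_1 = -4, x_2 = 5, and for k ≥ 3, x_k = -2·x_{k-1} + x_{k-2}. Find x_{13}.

Step forward from the initial values:
x_3 = -14, x_4 = 33, x_5 = -80, …, x_{10} = 6557, x_{11} = -15830, x_{12} = 38217, x_{13} = -92264.

-92264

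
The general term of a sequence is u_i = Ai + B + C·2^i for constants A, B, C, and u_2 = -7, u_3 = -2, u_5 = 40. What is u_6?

101

The three given values yield: 2A + B + 4C = -7; 3A + B + 8C = -2; 5A + B + 32C = 40.
Subtracting the first from the second: A + 4C = 5.
Subtracting the second from the third: 2A + 24C = 42.
Solving: C = 2, A = -3, then B = -9.
So u_i = -3·i + (-9) + 2·2^i; at i=6 this is 101.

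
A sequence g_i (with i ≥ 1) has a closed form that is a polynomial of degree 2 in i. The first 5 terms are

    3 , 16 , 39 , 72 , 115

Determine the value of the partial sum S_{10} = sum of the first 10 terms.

1st diffs: 13, 23, 33, 43.
2nd diffs: 10, 10, 10 (constant).
Newton forward-difference form: g_i = 3 + 13·C(i-1,1) + 10·C(i-1,2).
Continuing: …, 168, 231, 304, 387, …, g_{10} = 480.
Summing i = 1..10 (10 terms) gives 1815.

1815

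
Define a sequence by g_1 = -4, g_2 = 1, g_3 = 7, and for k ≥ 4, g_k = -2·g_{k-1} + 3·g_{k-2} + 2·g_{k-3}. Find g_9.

3741

g_4 = -19; g_5 = 61; g_6 = -165; g_7 = 475; g_8 = -1323; g_9 = 3741.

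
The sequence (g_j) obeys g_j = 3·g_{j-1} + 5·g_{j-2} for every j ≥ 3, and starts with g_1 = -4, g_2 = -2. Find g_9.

g_3 = -26; g_4 = -88; g_5 = -394; g_6 = -1622; g_7 = -6836; g_8 = -28618; g_9 = -120034.

-120034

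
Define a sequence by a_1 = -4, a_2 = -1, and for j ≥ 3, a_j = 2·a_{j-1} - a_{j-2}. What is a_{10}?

a_3 = 2, a_4 = 5, a_5 = 8, a_6 = 11, a_7 = 14, a_8 = 17, a_9 = 20, a_{10} = 23.
(Characteristic roots are 1 and 1.)

23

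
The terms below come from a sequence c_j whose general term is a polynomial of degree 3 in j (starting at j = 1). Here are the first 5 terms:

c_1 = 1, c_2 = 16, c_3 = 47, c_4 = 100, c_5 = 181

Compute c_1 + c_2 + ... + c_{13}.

1st diffs: 15, 31, 53, 81.
2nd diffs: 16, 22, 28.
3rd diffs: 6, 6 (constant).
So c_j = j^3 + 2j^2 + 2j - 4.
Continuing: …, 296, 451, 652, 905, …, c_{13} = 2557.
Summing j = 1..13 (13 terms) gives 10049.

10049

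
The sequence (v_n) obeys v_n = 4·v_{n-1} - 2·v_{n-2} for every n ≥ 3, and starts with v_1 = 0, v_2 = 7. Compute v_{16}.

247123072

Compute successive terms:
v_3 = 28, v_4 = 98, v_5 = 336, …, v_{13} = 6209280, v_{14} = 21199808, v_{15} = 72380672, v_{16} = 247123072.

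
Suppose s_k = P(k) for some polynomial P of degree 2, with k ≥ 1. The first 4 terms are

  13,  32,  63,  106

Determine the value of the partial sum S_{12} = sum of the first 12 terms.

4050

1st diffs: 19, 31, 43.
2nd diffs: 12, 12 (constant).
Newton forward-difference form: s_k = 13 + 19·C(k-1,1) + 12·C(k-1,2).
Continuing: …, 161, 228, 307, 398, …, s_{12} = 882.
Summing k = 1..12 (12 terms) gives 4050.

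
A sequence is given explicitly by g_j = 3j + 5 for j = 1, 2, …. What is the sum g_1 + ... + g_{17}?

Over j = 1..17: Σj = 153.
Total = (3)·153 + (5)·17 = 544.

544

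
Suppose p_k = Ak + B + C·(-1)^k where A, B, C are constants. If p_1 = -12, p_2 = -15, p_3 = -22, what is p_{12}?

At k = 1, 2, 3: A + B - C = -12; 2A + B + C = -15; 3A + B - C = -22.
Subtracting the first from the second: A + 2C = -3.
Subtracting the second from the third: A - 2C = -7.
Solving: C = 1, A = -5, then B = -6.
Therefore p_{12} = -60 + (-6) + 1·1 = -65.

-65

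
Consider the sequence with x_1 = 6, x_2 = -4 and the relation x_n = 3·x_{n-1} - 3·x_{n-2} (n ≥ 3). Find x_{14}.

-2916

Applying the relation repeatedly:
x_3 = -30  x_4 = -78  x_5 = -144  …  x_{11} = 3888  x_{12} = 5346  x_{13} = 4374  x_{14} = -2916.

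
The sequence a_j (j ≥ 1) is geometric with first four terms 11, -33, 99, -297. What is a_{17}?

Common ratio r = -3.
a_j = 11·(-3)^(j-1).
a_{17} = 11·(-3)^16 = 473513931.

473513931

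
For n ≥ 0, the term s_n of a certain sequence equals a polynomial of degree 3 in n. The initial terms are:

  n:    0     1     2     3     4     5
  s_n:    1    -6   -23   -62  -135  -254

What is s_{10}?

1st diffs: -7, -17, -39, -73, -119.
2nd diffs: -10, -22, -34, -46.
3rd diffs: -12, -12, -12 (constant).
Newton forward-difference form: s_n = 1 + (-7)·C(n,1) + (-10)·C(n,2) + (-12)·C(n,3).
At n = 10: n = 10, so s_{10} = 1 - 70 - 450 - 1440 = -1959.

-1959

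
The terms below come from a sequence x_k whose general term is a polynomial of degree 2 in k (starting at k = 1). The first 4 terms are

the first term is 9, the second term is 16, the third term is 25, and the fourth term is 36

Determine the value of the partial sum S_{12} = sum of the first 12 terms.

1st diffs: 7, 9, 11.
2nd diffs: 2, 2 (constant).
So x_k = k^2 + 4k + 4.
Continuing: …, 49, 64, 81, 100, …, x_{12} = 196.
Summing k = 1..12 (12 terms) gives 1010.

1010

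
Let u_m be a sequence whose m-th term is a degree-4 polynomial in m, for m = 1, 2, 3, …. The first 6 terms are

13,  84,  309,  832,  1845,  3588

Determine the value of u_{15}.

1st diffs: 71, 225, 523, 1013, 1743.
2nd diffs: 154, 298, 490, 730.
3rd diffs: 144, 192, 240.
4th diffs: 48, 48 (constant).
Newton forward-difference form: u_m = 13 + 71·C(m-1,1) + 154·C(m-1,2) + 144·C(m-1,3) + 48·C(m-1,4).
At m = 15: m-1 = 14, so u_{15} = 13 + 994 + 14014 + 52416 + 48048 = 115485.

115485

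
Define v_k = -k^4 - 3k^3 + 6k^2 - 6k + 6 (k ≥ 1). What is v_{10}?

-12454

v_{10} = -1·10^4 - 3·10^3 + 6·10^2 - 6·10 + 6 = -12454.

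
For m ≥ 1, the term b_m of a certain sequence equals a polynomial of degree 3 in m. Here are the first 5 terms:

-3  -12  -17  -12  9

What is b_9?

373

1st diffs: -9, -5, 5, 21.
2nd diffs: 4, 10, 16.
3rd diffs: 6, 6 (constant).
Newton forward-difference form: b_m = -3 + (-9)·C(m-1,1) + 4·C(m-1,2) + 6·C(m-1,3).
At m = 9: m-1 = 8, so b_9 = -3 - 72 + 112 + 336 = 373.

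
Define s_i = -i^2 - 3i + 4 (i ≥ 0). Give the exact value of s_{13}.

s_{13} = -1·13^2 - 3·13 + 4 = -204.

-204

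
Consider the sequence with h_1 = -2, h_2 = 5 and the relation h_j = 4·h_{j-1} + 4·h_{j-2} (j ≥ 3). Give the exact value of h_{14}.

Iterate the recurrence:
h_3 = 12  h_4 = 68  h_5 = 320  …  h_{11} = 4070400  h_{12} = 19653632  h_{13} = 94896128  h_{14} = 458199040.

458199040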